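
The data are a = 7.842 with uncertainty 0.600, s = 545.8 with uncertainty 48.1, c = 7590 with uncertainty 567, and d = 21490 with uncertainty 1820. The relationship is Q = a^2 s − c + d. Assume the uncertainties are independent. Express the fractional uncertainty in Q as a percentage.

13.1%

Let p = a^2·s = 33570. δp/p = √((2·δa/a)² + (1·δs/s)²) = √(0.0234 + 0.00777) = 0.177, so δp = 5930.
Q = p − c + d: δQ = √(δp² + δc² + δd²) = √(3.51e+07 + 3.21e+05 + 3.31e+06) = 6230
Q = 47470, so δQ/Q = 6230/47470 = 0.131.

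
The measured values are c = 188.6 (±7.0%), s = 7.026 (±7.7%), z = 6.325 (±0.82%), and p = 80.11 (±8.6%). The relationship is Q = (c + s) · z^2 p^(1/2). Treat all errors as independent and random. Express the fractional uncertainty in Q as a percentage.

Let u = c + s = 195.6. δu = √(δc² + δs²) = √(174 + 0.293) = 13.2, so δu/u = 0.0675.
Q is then a monomial in u, z, p:
δQ/Q = √((δu/u)² + (2·δz/z)² + (½·δp/p)²) = √(0.00456 + 0.000269 + 0.00185) = 0.0817

8.17%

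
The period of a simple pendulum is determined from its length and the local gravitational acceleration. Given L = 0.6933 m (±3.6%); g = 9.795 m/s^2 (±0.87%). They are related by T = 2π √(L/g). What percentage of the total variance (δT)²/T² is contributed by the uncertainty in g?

(δT/T)² = (½·δL/L)² + (−½·δg/g)²
  L term: (0.5×0.0360)² = 0.000324
  g term: (-0.5×0.00870)² = 1.89e-05
Total = 0.000343. Share from g = 1.89e-05/0.000343 = 0.0552.

5.52%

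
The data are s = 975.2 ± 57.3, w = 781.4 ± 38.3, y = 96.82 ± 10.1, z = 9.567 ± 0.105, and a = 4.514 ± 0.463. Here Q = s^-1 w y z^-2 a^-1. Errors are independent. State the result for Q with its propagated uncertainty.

For a monomial Q ∝ s^-1, w, y, z^-2, a^-1, fractional errors add in quadrature:
  (-1·δs/s)² = (-1×0.0588)² = 0.00345;  (1·δw/w)² = (1×0.0490)² = 0.00240;  (1·δy/y)² = (1×0.104)² = 0.0109;  (-2·δz/z)² = (-2×0.0110)² = 0.000482;  (-1·δa/a)² = (-1×0.103)² = 0.0105
δQ/Q = √(0.0277) = 0.167
Q = 0.1878, so δQ = 0.167 × 0.1878 = 0.0313.

0.1878 ± 0.0313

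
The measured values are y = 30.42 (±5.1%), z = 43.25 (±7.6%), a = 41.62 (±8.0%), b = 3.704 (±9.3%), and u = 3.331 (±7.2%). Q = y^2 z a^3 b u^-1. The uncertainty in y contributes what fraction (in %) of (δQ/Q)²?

11.9%

(δQ/Q)² = (2·δy/y)² + (1·δz/z)² + (3·δa/a)² + (1·δb/b)² + (-1·δu/u)²
  y term: (2×0.0510)² = 0.0104
  z term: (1×0.0760)² = 0.00578
  a term: (3×0.0800)² = 0.0576
  b term: (1×0.0930)² = 0.00865
  u term: (-1×0.0720)² = 0.00518
Total = 0.0876. Share from y = 0.0104/0.0876 = 0.119.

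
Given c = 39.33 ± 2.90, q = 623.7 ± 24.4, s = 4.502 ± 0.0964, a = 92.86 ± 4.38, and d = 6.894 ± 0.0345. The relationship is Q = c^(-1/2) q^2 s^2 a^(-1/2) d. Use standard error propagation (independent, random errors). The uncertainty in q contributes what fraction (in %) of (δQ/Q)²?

(δQ/Q)² = (−½·δc/c)² + (2·δq/q)² + (2·δs/s)² + (−½·δa/a)² + (1·δd/d)²
  c term: (-0.5×0.0737)² = 0.00136
  q term: (2×0.0391)² = 0.00612
  s term: (2×0.0214)² = 0.00183
  a term: (-0.5×0.0472)² = 0.000556
  d term: (1×0.00500)² = 2.5e-05
Total = 0.00990. Share from q = 0.00612/0.00990 = 0.619.

61.9%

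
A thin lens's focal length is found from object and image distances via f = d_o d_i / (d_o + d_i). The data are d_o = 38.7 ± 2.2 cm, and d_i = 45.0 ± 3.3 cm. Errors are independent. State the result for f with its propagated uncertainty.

∂f/∂d_o = (d_i/(d_o+d_i))² = 0.289;  ∂f/∂d_i = (d_o/(d_o+d_i))² = 0.214
δf = √((∂f/∂d_o · δd_o)² + (∂f/∂d_i · δd_i)²) = √(0.404 + 0.498) = 0.950 cm
f = 20.8 cm.

20.8 ± 0.950 cm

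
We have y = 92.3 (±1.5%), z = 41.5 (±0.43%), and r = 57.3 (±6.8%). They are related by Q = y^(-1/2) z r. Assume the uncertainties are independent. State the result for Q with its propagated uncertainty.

Products/powers → add relative errors in quadrature, weighted by exponent:
  (−½·δy/y)² = (-0.5×0.0150)² = 5.62e-05;  (1·δz/z)² = (1×0.00430)² = 1.85e-05;  (1·δr/r)² = (1×0.0680)² = 0.00462
δQ/Q = √(0.00470) = 0.0685
Q = 248, so δQ = 0.0685 × 248 = 17.0.

248 ± 17.0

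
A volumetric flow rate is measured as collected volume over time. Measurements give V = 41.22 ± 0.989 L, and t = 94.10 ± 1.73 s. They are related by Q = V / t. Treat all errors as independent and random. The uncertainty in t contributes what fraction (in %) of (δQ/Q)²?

37.0%

(δQ/Q)² = (1·δV/V)² + (-1·δt/t)²
  V term: (1×0.0240)² = 0.000576
  t term: (-1×0.0184)² = 0.000338
Total = 0.000914. Share from t = 0.000338/0.000914 = 0.370.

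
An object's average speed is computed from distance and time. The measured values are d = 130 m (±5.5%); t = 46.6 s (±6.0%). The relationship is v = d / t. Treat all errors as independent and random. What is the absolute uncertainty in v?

0.227 m/s

Relative error in a monomial: (δv/v)² = Σ (nᵢ · δxᵢ/xᵢ)².
  (1·δd/d)² = (1×0.0550)² = 0.00302;  (-1·δt/t)² = (-1×0.0600)² = 0.00360
δv/v = √(0.00662) = 0.0814
v = 2.79 m/s, so δv = 0.0814 × 2.79 = 0.227 m/s.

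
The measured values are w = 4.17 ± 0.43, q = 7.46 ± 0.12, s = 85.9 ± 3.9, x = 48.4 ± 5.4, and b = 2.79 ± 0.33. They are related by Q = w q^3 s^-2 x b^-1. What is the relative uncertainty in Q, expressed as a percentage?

Products/powers → add relative errors in quadrature, weighted by exponent:
  (1·δw/w)² = (1×0.103)² = 0.0106;  (3·δq/q)² = (3×0.0161)² = 0.00233;  (-2·δs/s)² = (-2×0.0454)² = 0.00825;  (1·δx/x)² = (1×0.112)² = 0.0124;  (-1·δb/b)² = (-1×0.118)² = 0.0140
δQ/Q = √(0.0476) = 0.218

21.8%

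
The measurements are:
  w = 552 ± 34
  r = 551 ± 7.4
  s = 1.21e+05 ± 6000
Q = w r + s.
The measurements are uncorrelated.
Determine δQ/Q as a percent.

4.73%

Let p = w·r = 3.04e+05. δp/p = √((1·δw/w)² + (1·δr/r)²) = √(0.00379 + 0.000180) = 0.0630, so δp = 19200.
Q = p + s: δQ = √(δp² + δs²) = √(3.68e+08 + 3.6e+07) = 20100
Q = 4.25e+05, so δQ/Q = 20100/4.25e+05 = 0.0473.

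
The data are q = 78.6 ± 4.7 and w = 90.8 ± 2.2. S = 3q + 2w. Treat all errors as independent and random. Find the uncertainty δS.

Absolute uncertainties add in quadrature for a linear combination:
  (3·δq)² = 199;  (2·δw)² = 19.4
δS = √(218) = 14.8

14.8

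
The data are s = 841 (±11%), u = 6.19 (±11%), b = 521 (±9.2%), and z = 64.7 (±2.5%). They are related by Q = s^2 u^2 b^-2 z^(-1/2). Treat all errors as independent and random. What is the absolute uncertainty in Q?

4.49

For a monomial Q ∝ s^2, u^2, b^-2, z^(-1/2), fractional errors add in quadrature:
  (2·δs/s)² = (2×0.110)² = 0.0484;  (2·δu/u)² = (2×0.110)² = 0.0484;  (-2·δb/b)² = (-2×0.0920)² = 0.0339;  (−½·δz/z)² = (-0.5×0.0250)² = 0.000156
δQ/Q = √(0.131) = 0.362
Q = 12.4, so δQ = 0.362 × 12.4 = 4.49.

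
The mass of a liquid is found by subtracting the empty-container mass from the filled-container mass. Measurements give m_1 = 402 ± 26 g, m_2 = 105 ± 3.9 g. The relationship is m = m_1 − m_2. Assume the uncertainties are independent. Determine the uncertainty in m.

m is a linear combination, so absolute uncertainties add in quadrature:
  (δm_1)² = 676;  (δm_2)² = 15.2
δm = √(691) = 26.3 g

26.3 g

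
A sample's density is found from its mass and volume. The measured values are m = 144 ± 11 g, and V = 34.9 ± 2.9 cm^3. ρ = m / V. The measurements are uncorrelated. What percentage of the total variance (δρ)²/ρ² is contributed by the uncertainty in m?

(δρ/ρ)² = (1·δm/m)² + (-1·δV/V)²
  m term: (1×0.0764)² = 0.00584
  V term: (-1×0.0831)² = 0.00690
Total = 0.0127. Share from m = 0.00584/0.0127 = 0.458.

45.8%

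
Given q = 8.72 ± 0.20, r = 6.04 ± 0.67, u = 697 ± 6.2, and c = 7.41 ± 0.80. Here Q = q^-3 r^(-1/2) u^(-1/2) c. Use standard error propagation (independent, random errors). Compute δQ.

2.4e-05

Since Q is a product/quotient, work with relative uncertainties:
  (-3·δq/q)² = (-3×0.0229)² = 0.00473;  (−½·δr/r)² = (-0.5×0.111)² = 0.00308;  (−½·δu/u)² = (-0.5×0.00890)² = 1.98e-05;  (1·δc/c)² = (1×0.108)² = 0.0117
δQ/Q = √(0.0195) = 0.140
Q = 0.000172, so δQ = 0.140 × 0.000172 = 2.4e-05.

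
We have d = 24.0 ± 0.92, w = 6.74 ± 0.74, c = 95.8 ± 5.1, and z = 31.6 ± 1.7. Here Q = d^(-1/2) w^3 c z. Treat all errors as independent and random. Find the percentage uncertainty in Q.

Products/powers → add relative errors in quadrature, weighted by exponent:
  (−½·δd/d)² = (-0.5×0.0383)² = 0.000367;  (3·δw/w)² = (3×0.110)² = 0.108;  (1·δc/c)² = (1×0.0532)² = 0.00283;  (1·δz/z)² = (1×0.0538)² = 0.00289
δQ/Q = √(0.115) = 0.339

33.9%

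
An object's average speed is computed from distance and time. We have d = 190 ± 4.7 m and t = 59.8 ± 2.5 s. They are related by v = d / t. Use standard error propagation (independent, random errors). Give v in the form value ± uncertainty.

3.18 ± 0.154 m/s

Products/powers → add relative errors in quadrature, weighted by exponent:
  (1·δd/d)² = (1×0.0247)² = 0.000612;  (-1·δt/t)² = (-1×0.0418)² = 0.00175
δv/v = √(0.00236) = 0.0486
v = 3.18 m/s, so δv = 0.0486 × 3.18 = 0.154 m/s.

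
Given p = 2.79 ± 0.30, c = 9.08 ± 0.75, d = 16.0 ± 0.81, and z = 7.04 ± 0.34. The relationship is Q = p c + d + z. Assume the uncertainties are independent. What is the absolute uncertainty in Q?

Let w = p·c = 25.3. δw/w = √((1·δp/p)² + (1·δc/c)²) = √(0.0116 + 0.00682) = 0.136, so δw = 3.43.
Q = w + d + z: δQ = √(δw² + δd² + δz²) = √(11.8 + 0.656 + 0.116) = 3.55

3.55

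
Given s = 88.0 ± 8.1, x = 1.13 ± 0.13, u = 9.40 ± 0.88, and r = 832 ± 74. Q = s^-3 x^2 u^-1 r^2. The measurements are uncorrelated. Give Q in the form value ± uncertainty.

0.138 ± 0.0568

Q is a product of powers, so relative uncertainties combine in quadrature:
  (-3·δs/s)² = (-3×0.0920)² = 0.0763;  (2·δx/x)² = (2×0.115)² = 0.0529;  (-1·δu/u)² = (-1×0.0936)² = 0.00876;  (2·δr/r)² = (2×0.0889)² = 0.0316
δQ/Q = √(0.170) = 0.412
Q = 0.138, so δQ = 0.412 × 0.138 = 0.0568.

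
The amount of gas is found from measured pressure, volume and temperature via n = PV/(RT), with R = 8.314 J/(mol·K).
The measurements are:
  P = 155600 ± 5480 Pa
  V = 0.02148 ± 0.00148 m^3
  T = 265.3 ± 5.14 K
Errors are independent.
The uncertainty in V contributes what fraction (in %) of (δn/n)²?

(δn/n)² = (1·δP/P)² + (1·δV/V)² + (-1·δT/T)²
  P term: (1×0.0352)² = 0.00124
  V term: (1×0.0689)² = 0.00475
  T term: (-1×0.0194)² = 0.000375
Total = 0.00636. Share from V = 0.00475/0.00636 = 0.746.

74.6%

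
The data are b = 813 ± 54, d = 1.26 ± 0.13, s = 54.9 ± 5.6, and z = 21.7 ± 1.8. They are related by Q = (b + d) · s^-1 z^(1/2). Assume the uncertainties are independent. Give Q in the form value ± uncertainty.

69.1 ± 8.88

Let u = b + d = 814. δu = √(δb² + δd²) = √(2920 + 0.0169) = 54.0, so δu/u = 0.0663.
Q is then a monomial in u, s, z:
δQ/Q = √((δu/u)² + (-1·δs/s)² + (½·δz/z)²) = √(0.00440 + 0.0104 + 0.00172) = 0.129
Q = 69.1, so δQ = 0.129 × 69.1 = 8.88.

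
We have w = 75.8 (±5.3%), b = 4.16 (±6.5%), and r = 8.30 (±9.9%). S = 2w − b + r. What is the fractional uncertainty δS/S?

Sums and differences: (δS)² = Σ (cᵢ δxᵢ)².
  (2·δw)² = 64.6;  (δb)² = 0.0731;  (δr)² = 0.675
δS = √(65.3) = 8.08
S = 156, so δS/S = 8.08/156 = 0.0519.

0.0519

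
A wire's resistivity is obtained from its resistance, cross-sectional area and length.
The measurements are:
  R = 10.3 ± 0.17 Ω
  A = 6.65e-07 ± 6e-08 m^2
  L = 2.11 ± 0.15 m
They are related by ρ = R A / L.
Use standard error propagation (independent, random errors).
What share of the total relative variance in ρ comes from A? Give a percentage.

60.4%

(δρ/ρ)² = (1·δR/R)² + (1·δA/A)² + (-1·δL/L)²
  R term: (1×0.0165)² = 0.000272
  A term: (1×0.0902)² = 0.00814
  L term: (-1×0.0711)² = 0.00505
Total = 0.0135. Share from A = 0.00814/0.0135 = 0.604.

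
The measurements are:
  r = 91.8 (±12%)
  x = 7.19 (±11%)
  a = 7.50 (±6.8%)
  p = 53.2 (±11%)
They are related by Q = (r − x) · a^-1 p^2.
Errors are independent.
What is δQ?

8450

Let u = r − x = 84.6. δu = √(δr² + δx²) = √(121 + 0.626) = 11.0, so δu/u = 0.131.
Q is then a monomial in u, a, p:
δQ/Q = √((δu/u)² + (-1·δa/a)² + (2·δp/p)²) = √(0.0170 + 0.00462 + 0.0484) = 0.265
Q = 31900, so δQ = 0.265 × 31900 = 8450.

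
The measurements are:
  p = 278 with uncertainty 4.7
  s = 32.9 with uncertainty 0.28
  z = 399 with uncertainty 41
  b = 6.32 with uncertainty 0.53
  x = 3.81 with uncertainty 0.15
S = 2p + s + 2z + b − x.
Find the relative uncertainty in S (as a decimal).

S is a linear combination, so absolute uncertainties add in quadrature:
  (2·δp)² = 88.4;  (δs)² = 0.0784;  (2·δz)² = 6720;  (δb)² = 0.281;  (δx)² = 0.0225
δS = √(6810) = 82.5
S = 1390, so δS/S = 82.5/1390 = 0.0594.

0.0594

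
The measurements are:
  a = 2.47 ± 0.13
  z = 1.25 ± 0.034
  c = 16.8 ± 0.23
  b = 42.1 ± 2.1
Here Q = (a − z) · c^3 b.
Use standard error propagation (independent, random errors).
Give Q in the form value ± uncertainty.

(2.44 ± 0.311) × 10^5

Let u = a − z = 1.22. δu = √(δa² + δz²) = √(0.0169 + 0.00116) = 0.134, so δu/u = 0.110.
Q is then a monomial in u, c, b:
δQ/Q = √((δu/u)² + (3·δc/c)² + (1·δb/b)²) = √(0.0121 + 0.00169 + 0.00249) = 0.128
Q = 2.44e+05, so δQ = 0.128 × 2.44e+05 = 31100.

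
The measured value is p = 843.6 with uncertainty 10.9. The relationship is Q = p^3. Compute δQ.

2.33e+07

Relative error in a monomial: (δQ/Q)² = Σ (nᵢ · δxᵢ/xᵢ)².
  (3·δp/p)² = (3×0.0129)² = 0.00150
δQ/Q = √(0.00150) = 0.0388
Q = 6.004e+08, so δQ = 0.0388 × 6.004e+08 = 2.33e+07.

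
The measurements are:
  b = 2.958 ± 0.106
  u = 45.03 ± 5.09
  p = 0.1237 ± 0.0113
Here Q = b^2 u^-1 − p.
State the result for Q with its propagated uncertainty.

Let w = b^2·u^-1 = 0.1943. δw/w = √((2·δb/b)² + (-1·δu/u)²) = √(0.00514 + 0.0128) = 0.134, so δw = 0.0260.
Q = w − p: δQ = √(δw² + δp²) = √(0.000676 + 0.000128) = 0.0284
Q = 0.07061.

0.07061 ± 0.0284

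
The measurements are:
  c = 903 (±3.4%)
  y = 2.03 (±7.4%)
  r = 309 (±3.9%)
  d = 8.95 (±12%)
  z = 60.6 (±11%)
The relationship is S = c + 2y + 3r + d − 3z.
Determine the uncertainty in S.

S is a linear combination, so absolute uncertainties add in quadrature:
  (δc)² = 943;  (2·δy)² = 0.0903;  (3·δr)² = 1310;  (δd)² = 1.15;  (3·δz)² = 400
δS = √(2650) = 51.5

51.5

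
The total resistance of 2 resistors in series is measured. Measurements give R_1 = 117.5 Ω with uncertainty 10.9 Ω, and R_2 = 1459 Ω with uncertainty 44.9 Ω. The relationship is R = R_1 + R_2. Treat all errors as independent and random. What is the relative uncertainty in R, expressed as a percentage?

For a sum/difference, combine absolute errors in quadrature:
  (δR_1)² = 119;  (δR_2)² = 2020
δR = √(2130) = 46.2 Ω
R = 1576 Ω, so δR/R = 46.2/1576 = 0.0293.

2.93%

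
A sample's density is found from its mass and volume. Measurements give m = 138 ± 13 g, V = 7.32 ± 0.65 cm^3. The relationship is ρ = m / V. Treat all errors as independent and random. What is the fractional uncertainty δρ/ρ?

0.129

Each factor contributes (exponent × relative error)² to (δρ/ρ)²:
  (1·δm/m)² = (1×0.0942)² = 0.00887;  (-1·δV/V)² = (-1×0.0888)² = 0.00789
δρ/ρ = √(0.0168) = 0.129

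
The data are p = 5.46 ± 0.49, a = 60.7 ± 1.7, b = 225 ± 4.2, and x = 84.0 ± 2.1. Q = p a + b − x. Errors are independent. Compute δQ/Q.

0.0667

Let w = p·a = 331. δw/w = √((1·δp/p)² + (1·δa/a)²) = √(0.00805 + 0.000784) = 0.0940, so δw = 31.2.
Q = w + b − x: δQ = √(δw² + δb² + δx²) = √(971 + 17.6 + 4.41) = 31.5
Q = 472, so δQ/Q = 31.5/472 = 0.0667.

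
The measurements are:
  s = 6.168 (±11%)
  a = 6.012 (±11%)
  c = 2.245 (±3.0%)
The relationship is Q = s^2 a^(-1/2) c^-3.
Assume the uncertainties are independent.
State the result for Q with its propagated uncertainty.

1.371 ± 0.335

For a monomial Q ∝ s^2, a^(-1/2), c^-3, fractional errors add in quadrature:
  (2·δs/s)² = (2×0.110)² = 0.0484;  (−½·δa/a)² = (-0.5×0.110)² = 0.00302;  (-3·δc/c)² = (-3×0.0300)² = 0.00810
δQ/Q = √(0.0595) = 0.244
Q = 1.371, so δQ = 0.244 × 1.371 = 0.335.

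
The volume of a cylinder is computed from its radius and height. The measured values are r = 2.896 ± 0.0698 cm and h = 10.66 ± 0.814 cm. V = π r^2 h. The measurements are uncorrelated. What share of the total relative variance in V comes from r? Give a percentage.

(δV/V)² = (2·δr/r)² + (1·δh/h)²
  r term: (2×0.0241)² = 0.00232
  h term: (1×0.0764)² = 0.00583
Total = 0.00815. Share from r = 0.00232/0.00815 = 0.285.

28.5%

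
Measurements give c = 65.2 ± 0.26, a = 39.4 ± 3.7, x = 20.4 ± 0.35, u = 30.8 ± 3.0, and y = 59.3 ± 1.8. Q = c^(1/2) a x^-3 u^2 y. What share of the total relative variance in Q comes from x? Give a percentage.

(δQ/Q)² = (½·δc/c)² + (1·δa/a)² + (-3·δx/x)² + (2·δu/u)² + (1·δy/y)²
  c term: (0.5×0.00399)² = 3.98e-06
  a term: (1×0.0939)² = 0.00882
  x term: (-3×0.0172)² = 0.00265
  u term: (2×0.0974)² = 0.0379
  y term: (1×0.0304)² = 0.000921
Total = 0.0503. Share from x = 0.00265/0.0503 = 0.0526.

5.26%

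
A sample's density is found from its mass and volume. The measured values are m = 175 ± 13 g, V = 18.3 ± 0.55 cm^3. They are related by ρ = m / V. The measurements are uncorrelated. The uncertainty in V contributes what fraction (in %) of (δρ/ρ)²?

(δρ/ρ)² = (1·δm/m)² + (-1·δV/V)²
  m term: (1×0.0743)² = 0.00552
  V term: (-1×0.0301)² = 0.000903
Total = 0.00642. Share from V = 0.000903/0.00642 = 0.141.

14.1%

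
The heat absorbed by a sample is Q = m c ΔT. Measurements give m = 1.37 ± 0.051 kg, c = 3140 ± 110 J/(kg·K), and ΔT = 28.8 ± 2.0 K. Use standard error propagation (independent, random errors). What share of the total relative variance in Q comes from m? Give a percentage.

(δQ/Q)² = (1·δm/m)² + (1·δc/c)² + (1·δΔT/ΔT)²
  m term: (1×0.0372)² = 0.00139
  c term: (1×0.0350)² = 0.00123
  ΔT term: (1×0.0694)² = 0.00482
Total = 0.00744. Share from m = 0.00139/0.00744 = 0.186.

18.6%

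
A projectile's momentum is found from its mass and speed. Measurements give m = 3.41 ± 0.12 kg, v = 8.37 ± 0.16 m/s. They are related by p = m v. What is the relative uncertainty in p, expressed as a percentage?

Each factor contributes (exponent × relative error)² to (δp/p)²:
  (1·δm/m)² = (1×0.0352)² = 0.00124;  (1·δv/v)² = (1×0.0191)² = 0.000365
δp/p = √(0.00160) = 0.0400

4.00%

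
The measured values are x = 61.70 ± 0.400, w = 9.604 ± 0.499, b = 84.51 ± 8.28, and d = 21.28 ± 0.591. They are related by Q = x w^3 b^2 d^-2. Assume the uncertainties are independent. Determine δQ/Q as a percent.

25.7%

Q is a product of powers, so relative uncertainties combine in quadrature:
  (1·δx/x)² = (1×0.00648)² = 4.2e-05;  (3·δw/w)² = (3×0.0520)² = 0.0243;  (2·δb/b)² = (2×0.0980)² = 0.0384;  (-2·δd/d)² = (-2×0.0278)² = 0.00309
δQ/Q = √(0.0658) = 0.257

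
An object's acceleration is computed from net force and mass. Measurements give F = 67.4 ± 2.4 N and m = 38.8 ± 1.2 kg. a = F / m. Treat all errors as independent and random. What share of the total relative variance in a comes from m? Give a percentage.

(δa/a)² = (1·δF/F)² + (-1·δm/m)²
  F term: (1×0.0356)² = 0.00127
  m term: (-1×0.0309)² = 0.000957
Total = 0.00222. Share from m = 0.000957/0.00222 = 0.430.

43.0%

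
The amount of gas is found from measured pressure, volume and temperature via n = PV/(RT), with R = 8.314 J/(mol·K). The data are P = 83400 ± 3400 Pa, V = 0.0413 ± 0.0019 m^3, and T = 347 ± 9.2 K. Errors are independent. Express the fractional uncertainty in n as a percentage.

For a monomial n ∝ P, V, T^-1, fractional errors add in quadrature:
  (1·δP/P)² = (1×0.0408)² = 0.00166;  (1·δV/V)² = (1×0.0460)² = 0.00212;  (-1·δT/T)² = (-1×0.0265)² = 0.000703
δn/n = √(0.00448) = 0.0669

6.69%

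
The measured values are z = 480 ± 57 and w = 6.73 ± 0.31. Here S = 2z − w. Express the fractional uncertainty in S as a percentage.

For a sum/difference, combine absolute errors in quadrature:
  (2·δz)² = 13000;  (δw)² = 0.0961
δS = √(13000) = 114
S = 953, so δS/S = 114/953 = 0.120.

12.0%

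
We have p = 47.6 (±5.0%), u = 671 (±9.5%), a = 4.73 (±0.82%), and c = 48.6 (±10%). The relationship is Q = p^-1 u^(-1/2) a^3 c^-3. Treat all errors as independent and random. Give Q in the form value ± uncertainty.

(7.48 ± 2.31) × 10^-7

For a monomial Q ∝ p^-1, u^(-1/2), a^3, c^-3, fractional errors add in quadrature:
  (-1·δp/p)² = (-1×0.0500)² = 0.00250;  (−½·δu/u)² = (-0.5×0.0950)² = 0.00226;  (3·δa/a)² = (3×0.00820)² = 0.000605;  (-3·δc/c)² = (-3×0.100)² = 0.0900
δQ/Q = √(0.0954) = 0.309
Q = 7.48e-07, so δQ = 0.309 × 7.48e-07 = 2.31e-07.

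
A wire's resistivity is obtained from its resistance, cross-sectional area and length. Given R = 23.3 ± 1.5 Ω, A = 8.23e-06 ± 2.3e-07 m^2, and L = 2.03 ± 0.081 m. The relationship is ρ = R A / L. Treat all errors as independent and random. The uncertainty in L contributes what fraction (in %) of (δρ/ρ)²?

24.4%

(δρ/ρ)² = (1·δR/R)² + (1·δA/A)² + (-1·δL/L)²
  R term: (1×0.0644)² = 0.00414
  A term: (1×0.0279)² = 0.000781
  L term: (-1×0.0399)² = 0.00159
Total = 0.00652. Share from L = 0.00159/0.00652 = 0.244.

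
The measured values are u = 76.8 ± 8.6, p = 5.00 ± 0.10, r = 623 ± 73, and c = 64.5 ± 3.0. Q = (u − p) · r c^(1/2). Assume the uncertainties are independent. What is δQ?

Let w = u − p = 71.8. δw = √(δu² + δp²) = √(74.0 + 0.0100) = 8.60, so δw/w = 0.120.
Q is then a monomial in w, r, c:
δQ/Q = √((δw/w)² + (1·δr/r)² + (½·δc/c)²) = √(0.0143 + 0.0137 + 0.000541) = 0.169
Q = 3.59e+05, so δQ = 0.169 × 3.59e+05 = 60800.

60800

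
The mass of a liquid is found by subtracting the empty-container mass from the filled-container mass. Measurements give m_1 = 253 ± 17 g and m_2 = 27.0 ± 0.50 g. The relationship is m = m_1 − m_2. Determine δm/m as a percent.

Each term contributes (cᵢ δxᵢ)² to (δm)²:
  (δm_1)² = 289;  (δm_2)² = 0.250
δm = √(289) = 17.0 g
m = 226 g, so δm/m = 17.0/226 = 0.0753.

7.53%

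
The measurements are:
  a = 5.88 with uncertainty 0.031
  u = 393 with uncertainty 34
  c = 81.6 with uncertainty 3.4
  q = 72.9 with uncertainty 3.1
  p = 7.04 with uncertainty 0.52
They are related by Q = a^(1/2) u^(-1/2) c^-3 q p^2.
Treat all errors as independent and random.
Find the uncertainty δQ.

0.000165

Products/powers → add relative errors in quadrature, weighted by exponent:
  (½·δa/a)² = (0.5×0.00527)² = 6.95e-06;  (−½·δu/u)² = (-0.5×0.0865)² = 0.00187;  (-3·δc/c)² = (-3×0.0417)² = 0.0156;  (1·δq/q)² = (1×0.0425)² = 0.00181;  (2·δp/p)² = (2×0.0739)² = 0.0218
δQ/Q = √(0.0411) = 0.203
Q = 0.000813, so δQ = 0.203 × 0.000813 = 0.000165.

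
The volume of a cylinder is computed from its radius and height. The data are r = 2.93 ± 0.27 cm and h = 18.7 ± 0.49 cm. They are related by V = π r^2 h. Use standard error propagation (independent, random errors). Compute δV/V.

Each factor contributes (exponent × relative error)² to (δV/V)²:
  (2·δr/r)² = (2×0.0922)² = 0.0340;  (1·δh/h)² = (1×0.0262)² = 0.000687
δV/V = √(0.0347) = 0.186

0.186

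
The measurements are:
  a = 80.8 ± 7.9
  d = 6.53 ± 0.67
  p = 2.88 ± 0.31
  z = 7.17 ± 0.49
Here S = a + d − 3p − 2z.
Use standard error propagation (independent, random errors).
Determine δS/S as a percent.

12.5%

For a sum/difference, combine absolute errors in quadrature:
  (δa)² = 62.4;  (δd)² = 0.449;  (3·δp)² = 0.865;  (2·δz)² = 0.960
δS = √(64.7) = 8.04
S = 64.3, so δS/S = 8.04/64.3 = 0.125.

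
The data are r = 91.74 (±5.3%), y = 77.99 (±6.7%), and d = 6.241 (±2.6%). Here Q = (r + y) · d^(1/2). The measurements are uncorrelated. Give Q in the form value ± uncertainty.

Let u = r + y = 169.7. δu = √(δr² + δy²) = √(23.6 + 27.3) = 7.14, so δu/u = 0.0421.
Q is then a monomial in u, d:
δQ/Q = √((δu/u)² + (½·δd/d)²) = √(0.00177 + 0.000169) = 0.0440
Q = 424.0, so δQ = 0.0440 × 424.0 = 18.7.

424.0 ± 18.7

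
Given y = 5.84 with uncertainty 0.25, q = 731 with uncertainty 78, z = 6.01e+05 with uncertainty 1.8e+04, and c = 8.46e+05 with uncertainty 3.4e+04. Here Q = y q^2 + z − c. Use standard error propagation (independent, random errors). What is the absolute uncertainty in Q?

6.8e+05

Let p = y·q^2 = 3.12e+06. δp/p = √((1·δy/y)² + (2·δq/q)²) = √(0.00183 + 0.0455) = 0.218, so δp = 6.79e+05.
Q = p + z − c: δQ = √(δp² + δz² + δc²) = √(4.61e+11 + 3.24e+08 + 1.16e+09) = 6.8e+05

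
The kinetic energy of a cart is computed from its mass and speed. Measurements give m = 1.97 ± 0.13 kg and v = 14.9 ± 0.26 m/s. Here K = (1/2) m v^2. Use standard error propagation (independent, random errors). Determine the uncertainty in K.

Products/powers → add relative errors in quadrature, weighted by exponent:
  (1·δm/m)² = (1×0.0660)² = 0.00435;  (2·δv/v)² = (2×0.0174)² = 0.00122
δK/K = √(0.00557) = 0.0747
K = 219 J, so δK = 0.0747 × 219 = 16.3 J.

16.3 J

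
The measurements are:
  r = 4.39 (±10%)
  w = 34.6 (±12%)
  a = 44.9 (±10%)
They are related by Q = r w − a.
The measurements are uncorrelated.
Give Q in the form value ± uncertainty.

107 ± 24.1

Let p = r·w = 152. δp/p = √((1·δr/r)² + (1·δw/w)²) = √(0.0100 + 0.0144) = 0.156, so δp = 23.7.
Q = p − a: δQ = √(δp² + δa²) = √(563 + 20.2) = 24.1
Q = 107.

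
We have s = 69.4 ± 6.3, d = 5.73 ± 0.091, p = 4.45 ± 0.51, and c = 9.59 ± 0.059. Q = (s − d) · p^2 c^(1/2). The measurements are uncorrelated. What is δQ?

Let u = s − d = 63.7. δu = √(δs² + δd²) = √(39.7 + 0.00828) = 6.30, so δu/u = 0.0990.
Q is then a monomial in u, p, c:
δQ/Q = √((δu/u)² + (2·δp/p)² + (½·δc/c)²) = √(0.00979 + 0.0525 + 9.46e-06) = 0.250
Q = 3900, so δQ = 0.250 × 3900 = 975.

975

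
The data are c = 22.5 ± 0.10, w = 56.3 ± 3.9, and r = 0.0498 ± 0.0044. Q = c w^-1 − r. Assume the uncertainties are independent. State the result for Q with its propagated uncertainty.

Let p = c·w^-1 = 0.400. δp/p = √((1·δc/c)² + (-1·δw/w)²) = √(1.98e-05 + 0.00480) = 0.0694, so δp = 0.0277.
Q = p − r: δQ = √(δp² + δr²) = √(0.000770 + 1.94e-05) = 0.0281
Q = 0.350.

0.350 ± 0.0281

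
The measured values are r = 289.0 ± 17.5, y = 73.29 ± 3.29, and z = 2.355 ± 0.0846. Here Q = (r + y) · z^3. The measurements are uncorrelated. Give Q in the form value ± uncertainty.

Let u = r + y = 362.3. δu = √(δr² + δy²) = √(306 + 10.8) = 17.8, so δu/u = 0.0492.
Q is then a monomial in u, z:
δQ/Q = √((δu/u)² + (3·δz/z)²) = √(0.00242 + 0.0116) = 0.118
Q = 4732, so δQ = 0.118 × 4732 = 560.

4732 ± 560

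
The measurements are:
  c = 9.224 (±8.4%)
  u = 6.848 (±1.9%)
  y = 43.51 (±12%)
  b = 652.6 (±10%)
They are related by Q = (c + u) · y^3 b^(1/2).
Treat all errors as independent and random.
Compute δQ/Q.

Let w = c + u = 16.07. δw = √(δc² + δu²) = √(0.600 + 0.0169) = 0.786, so δw/w = 0.0489.
Q is then a monomial in w, y, b:
δQ/Q = √((δw/w)² + (3·δy/y)² + (½·δb/b)²) = √(0.00239 + 0.130 + 0.00250) = 0.367

0.367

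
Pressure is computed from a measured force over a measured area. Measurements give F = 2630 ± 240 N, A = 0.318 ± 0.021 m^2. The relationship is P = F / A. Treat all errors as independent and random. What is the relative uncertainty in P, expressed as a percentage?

11.3%

Each factor contributes (exponent × relative error)² to (δP/P)²:
  (1·δF/F)² = (1×0.0913)² = 0.00833;  (-1·δA/A)² = (-1×0.0660)² = 0.00436
δP/P = √(0.0127) = 0.113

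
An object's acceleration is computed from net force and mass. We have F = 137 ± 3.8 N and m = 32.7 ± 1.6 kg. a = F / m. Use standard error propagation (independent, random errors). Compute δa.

0.236 m/s^2

a is a product of powers, so relative uncertainties combine in quadrature:
  (1·δF/F)² = (1×0.0277)² = 0.000769;  (-1·δm/m)² = (-1×0.0489)² = 0.00239
δa/a = √(0.00316) = 0.0562
a = 4.19 m/s^2, so δa = 0.0562 × 4.19 = 0.236 m/s^2.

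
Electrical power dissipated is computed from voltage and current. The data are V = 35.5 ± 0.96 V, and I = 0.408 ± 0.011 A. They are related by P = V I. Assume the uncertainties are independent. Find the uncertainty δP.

0.553 W

P is a product of powers, so relative uncertainties combine in quadrature:
  (1·δV/V)² = (1×0.0270)² = 0.000731;  (1·δI/I)² = (1×0.0270)² = 0.000727
δP/P = √(0.00146) = 0.0382
P = 14.5 W, so δP = 0.0382 × 14.5 = 0.553 W.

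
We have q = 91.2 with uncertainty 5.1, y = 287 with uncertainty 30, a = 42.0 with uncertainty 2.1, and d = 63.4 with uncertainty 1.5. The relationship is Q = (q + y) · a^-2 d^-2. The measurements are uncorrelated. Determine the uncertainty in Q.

7.3e-06

Let u = q + y = 378. δu = √(δq² + δy²) = √(26.0 + 900) = 30.4, so δu/u = 0.0805.
Q is then a monomial in u, a, d:
δQ/Q = √((δu/u)² + (-2·δa/a)² + (-2·δd/d)²) = √(0.00647 + 0.0100 + 0.00224) = 0.137
Q = 5.33e-05, so δQ = 0.137 × 5.33e-05 = 7.3e-06.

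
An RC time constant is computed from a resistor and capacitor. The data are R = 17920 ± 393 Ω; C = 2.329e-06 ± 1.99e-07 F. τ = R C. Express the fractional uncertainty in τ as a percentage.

Products/powers → add relative errors in quadrature, weighted by exponent:
  (1·δR/R)² = (1×0.0219)² = 0.000481;  (1·δC/C)² = (1×0.0854)² = 0.00730
δτ/τ = √(0.00778) = 0.0882

8.82%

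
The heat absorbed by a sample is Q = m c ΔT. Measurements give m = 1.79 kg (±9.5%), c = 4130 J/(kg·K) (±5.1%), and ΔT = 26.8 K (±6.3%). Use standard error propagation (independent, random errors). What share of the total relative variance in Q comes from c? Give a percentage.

(δQ/Q)² = (1·δm/m)² + (1·δc/c)² + (1·δΔT/ΔT)²
  m term: (1×0.0950)² = 0.00903
  c term: (1×0.0510)² = 0.00260
  ΔT term: (1×0.0630)² = 0.00397
Total = 0.0156. Share from c = 0.00260/0.0156 = 0.167.

16.7%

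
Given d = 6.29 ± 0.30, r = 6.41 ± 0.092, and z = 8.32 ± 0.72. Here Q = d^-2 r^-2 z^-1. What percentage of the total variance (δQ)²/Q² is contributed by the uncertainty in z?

(δQ/Q)² = (-2·δd/d)² + (-2·δr/r)² + (-1·δz/z)²
  d term: (-2×0.0477)² = 0.00910
  r term: (-2×0.0144)² = 0.000824
  z term: (-1×0.0865)² = 0.00749
Total = 0.0174. Share from z = 0.00749/0.0174 = 0.430.

43.0%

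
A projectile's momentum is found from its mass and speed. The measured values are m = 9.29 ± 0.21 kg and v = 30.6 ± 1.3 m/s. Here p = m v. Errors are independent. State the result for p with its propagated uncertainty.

p is a product of powers, so relative uncertainties combine in quadrature:
  (1·δm/m)² = (1×0.0226)² = 0.000511;  (1·δv/v)² = (1×0.0425)² = 0.00180
δp/p = √(0.00232) = 0.0481
p = 284 kg·m/s, so δp = 0.0481 × 284 = 13.7 kg·m/s.

284 ± 13.7 kg·m/s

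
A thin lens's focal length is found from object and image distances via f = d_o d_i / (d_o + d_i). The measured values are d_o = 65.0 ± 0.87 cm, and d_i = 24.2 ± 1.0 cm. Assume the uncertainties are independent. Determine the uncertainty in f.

∂f/∂d_o = (d_i/(d_o+d_i))² = 0.0736;  ∂f/∂d_i = (d_o/(d_o+d_i))² = 0.531
δf = √((∂f/∂d_o · δd_o)² + (∂f/∂d_i · δd_i)²) = √(0.00410 + 0.282) = 0.535 cm

0.535 cm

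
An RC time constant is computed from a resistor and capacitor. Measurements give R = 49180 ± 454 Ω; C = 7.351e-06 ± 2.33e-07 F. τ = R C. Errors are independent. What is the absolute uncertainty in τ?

Since τ is a product/quotient, work with relative uncertainties:
  (1·δR/R)² = (1×0.00923)² = 8.52e-05;  (1·δC/C)² = (1×0.0317)² = 0.00100
δτ/τ = √(0.00109) = 0.0330
τ = 0.3615 s, so δτ = 0.0330 × 0.3615 = 0.0119 s.

0.0119 s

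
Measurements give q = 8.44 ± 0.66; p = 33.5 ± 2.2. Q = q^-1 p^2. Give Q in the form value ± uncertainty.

Products/powers → add relative errors in quadrature, weighted by exponent:
  (-1·δq/q)² = (-1×0.0782)² = 0.00612;  (2·δp/p)² = (2×0.0657)² = 0.0173
δQ/Q = √(0.0234) = 0.153
Q = 133, so δQ = 0.153 × 133 = 20.3.

133 ± 20.3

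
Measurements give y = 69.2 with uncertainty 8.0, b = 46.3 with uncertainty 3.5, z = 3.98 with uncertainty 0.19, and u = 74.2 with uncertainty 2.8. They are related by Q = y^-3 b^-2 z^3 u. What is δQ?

2.68e-06

For a monomial Q ∝ y^-3, b^-2, z^3, u, fractional errors add in quadrature:
  (-3·δy/y)² = (-3×0.116)² = 0.120;  (-2·δb/b)² = (-2×0.0756)² = 0.0229;  (3·δz/z)² = (3×0.0477)² = 0.0205;  (1·δu/u)² = (1×0.0377)² = 0.00142
δQ/Q = √(0.165) = 0.406
Q = 6.59e-06, so δQ = 0.406 × 6.59e-06 = 2.68e-06.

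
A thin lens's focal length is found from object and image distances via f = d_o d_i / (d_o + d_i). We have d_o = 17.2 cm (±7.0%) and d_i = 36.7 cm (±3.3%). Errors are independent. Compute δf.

∂f/∂d_o = (d_i/(d_o+d_i))² = 0.464;  ∂f/∂d_i = (d_o/(d_o+d_i))² = 0.102
δf = √((∂f/∂d_o · δd_o)² + (∂f/∂d_i · δd_i)²) = √(0.312 + 0.0152) = 0.572 cm

0.572 cm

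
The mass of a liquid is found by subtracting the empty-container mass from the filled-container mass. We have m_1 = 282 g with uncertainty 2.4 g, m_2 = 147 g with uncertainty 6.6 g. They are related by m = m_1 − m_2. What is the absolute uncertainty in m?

7.02 g

For a sum/difference, combine absolute errors in quadrature:
  (δm_1)² = 5.76;  (δm_2)² = 43.6
δm = √(49.3) = 7.02 g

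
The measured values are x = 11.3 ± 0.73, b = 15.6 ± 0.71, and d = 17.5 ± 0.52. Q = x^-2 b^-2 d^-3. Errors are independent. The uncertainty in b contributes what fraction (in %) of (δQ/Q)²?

(δQ/Q)² = (-2·δx/x)² + (-2·δb/b)² + (-3·δd/d)²
  x term: (-2×0.0646)² = 0.0167
  b term: (-2×0.0455)² = 0.00829
  d term: (-3×0.0297)² = 0.00795
Total = 0.0329. Share from b = 0.00829/0.0329 = 0.252.

25.2%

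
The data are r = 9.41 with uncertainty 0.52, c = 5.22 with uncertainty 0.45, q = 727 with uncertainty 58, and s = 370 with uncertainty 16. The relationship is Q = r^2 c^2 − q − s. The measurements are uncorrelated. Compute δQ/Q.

Let p = r^2·c^2 = 2410. δp/p = √((2·δr/r)² + (2·δc/c)²) = √(0.0122 + 0.0297) = 0.205, so δp = 494.
Q = p − q − s: δQ = √(δp² + δq² + δs²) = √(2.44e+05 + 3360 + 256) = 498
Q = 1320, so δQ/Q = 498/1320 = 0.378.

0.378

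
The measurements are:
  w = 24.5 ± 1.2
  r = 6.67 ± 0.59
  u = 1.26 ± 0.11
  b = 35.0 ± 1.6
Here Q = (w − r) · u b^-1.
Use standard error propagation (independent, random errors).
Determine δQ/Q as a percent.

12.4%

Let h = w − r = 17.8. δh = √(δw² + δr²) = √(1.44 + 0.348) = 1.34, so δh/h = 0.0750.
Q is then a monomial in h, u, b:
δQ/Q = √((δh/h)² + (1·δu/u)² + (-1·δb/b)²) = √(0.00562 + 0.00762 + 0.00209) = 0.124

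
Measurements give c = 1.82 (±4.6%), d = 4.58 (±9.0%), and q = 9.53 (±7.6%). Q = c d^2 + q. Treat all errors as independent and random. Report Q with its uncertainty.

47.7 ± 7.13

Let p = c·d^2 = 38.2. δp/p = √((1·δc/c)² + (2·δd/d)²) = √(0.00212 + 0.0324) = 0.186, so δp = 7.09.
Q = p + q: δQ = √(δp² + δq²) = √(50.3 + 0.525) = 7.13
Q = 47.7.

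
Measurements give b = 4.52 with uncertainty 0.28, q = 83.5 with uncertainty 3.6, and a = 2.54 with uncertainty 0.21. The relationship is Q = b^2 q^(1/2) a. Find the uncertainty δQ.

71.4

Relative error in a monomial: (δQ/Q)² = Σ (nᵢ · δxᵢ/xᵢ)².
  (2·δb/b)² = (2×0.0619)² = 0.0153;  (½·δq/q)² = (0.5×0.0431)² = 0.000465;  (1·δa/a)² = (1×0.0827)² = 0.00684
δQ/Q = √(0.0226) = 0.150
Q = 474, so δQ = 0.150 × 474 = 71.4.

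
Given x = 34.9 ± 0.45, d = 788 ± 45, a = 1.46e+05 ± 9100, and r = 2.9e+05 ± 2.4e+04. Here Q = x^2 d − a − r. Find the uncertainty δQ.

65400

Let p = x^2·d = 9.6e+05. δp/p = √((2·δx/x)² + (1·δd/d)²) = √(0.000665 + 0.00326) = 0.0627, so δp = 60100.
Q = p − a − r: δQ = √(δp² + δa² + δr²) = √(3.62e+09 + 8.28e+07 + 5.76e+08) = 65400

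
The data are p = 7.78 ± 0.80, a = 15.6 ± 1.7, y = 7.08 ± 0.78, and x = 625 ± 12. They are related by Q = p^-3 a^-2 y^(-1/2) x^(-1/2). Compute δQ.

5.01e-08

Relative error in a monomial: (δQ/Q)² = Σ (nᵢ · δxᵢ/xᵢ)².
  (-3·δp/p)² = (-3×0.103)² = 0.0952;  (-2·δa/a)² = (-2×0.109)² = 0.0475;  (−½·δy/y)² = (-0.5×0.110)² = 0.00303;  (−½·δx/x)² = (-0.5×0.0192)² = 9.22e-05
δQ/Q = √(0.146) = 0.382
Q = 1.31e-07, so δQ = 0.382 × 1.31e-07 = 5.01e-08.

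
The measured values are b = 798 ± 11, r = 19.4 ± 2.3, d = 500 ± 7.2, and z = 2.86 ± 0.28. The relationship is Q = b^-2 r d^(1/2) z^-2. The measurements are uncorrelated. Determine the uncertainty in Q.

1.92e-05

Relative error in a monomial: (δQ/Q)² = Σ (nᵢ · δxᵢ/xᵢ)².
  (-2·δb/b)² = (-2×0.0138)² = 0.000760;  (1·δr/r)² = (1×0.119)² = 0.0141;  (½·δd/d)² = (0.5×0.0144)² = 5.18e-05;  (-2·δz/z)² = (-2×0.0979)² = 0.0383
δQ/Q = √(0.0532) = 0.231
Q = 8.33e-05, so δQ = 0.231 × 8.33e-05 = 1.92e-05.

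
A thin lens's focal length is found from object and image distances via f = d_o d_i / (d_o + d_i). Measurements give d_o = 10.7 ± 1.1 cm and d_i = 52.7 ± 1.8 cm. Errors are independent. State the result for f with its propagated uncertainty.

8.89 ± 0.762 cm

∂f/∂d_o = (d_i/(d_o+d_i))² = 0.691;  ∂f/∂d_i = (d_o/(d_o+d_i))² = 0.0285
δf = √((∂f/∂d_o · δd_o)² + (∂f/∂d_i · δd_i)²) = √(0.578 + 0.00263) = 0.762 cm
f = 8.89 cm.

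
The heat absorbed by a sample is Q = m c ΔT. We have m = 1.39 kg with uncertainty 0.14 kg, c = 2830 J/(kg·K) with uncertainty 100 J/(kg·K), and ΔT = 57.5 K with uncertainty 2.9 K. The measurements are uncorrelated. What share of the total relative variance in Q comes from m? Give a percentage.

72.8%

(δQ/Q)² = (1·δm/m)² + (1·δc/c)² + (1·δΔT/ΔT)²
  m term: (1×0.101)² = 0.0101
  c term: (1×0.0353)² = 0.00125
  ΔT term: (1×0.0504)² = 0.00254
Total = 0.0139. Share from m = 0.0101/0.0139 = 0.728.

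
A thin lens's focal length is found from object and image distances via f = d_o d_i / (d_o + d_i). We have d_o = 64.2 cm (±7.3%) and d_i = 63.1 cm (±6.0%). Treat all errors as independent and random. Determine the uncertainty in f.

1.50 cm

∂f/∂d_o = (d_i/(d_o+d_i))² = 0.246;  ∂f/∂d_i = (d_o/(d_o+d_i))² = 0.254
δf = √((∂f/∂d_o · δd_o)² + (∂f/∂d_i · δd_i)²) = √(1.33 + 0.927) = 1.50 cm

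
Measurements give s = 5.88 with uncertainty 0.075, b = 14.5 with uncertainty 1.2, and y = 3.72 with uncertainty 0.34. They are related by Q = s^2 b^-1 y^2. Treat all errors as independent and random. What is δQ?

Q is a product of powers, so relative uncertainties combine in quadrature:
  (2·δs/s)² = (2×0.0128)² = 0.000651;  (-1·δb/b)² = (-1×0.0828)² = 0.00685;  (2·δy/y)² = (2×0.0914)² = 0.0334
δQ/Q = √(0.0409) = 0.202
Q = 33.0, so δQ = 0.202 × 33.0 = 6.67.

6.67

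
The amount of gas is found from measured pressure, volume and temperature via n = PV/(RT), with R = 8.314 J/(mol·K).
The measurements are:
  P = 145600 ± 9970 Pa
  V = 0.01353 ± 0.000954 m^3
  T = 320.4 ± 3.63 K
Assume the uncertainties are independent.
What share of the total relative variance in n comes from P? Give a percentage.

(δn/n)² = (1·δP/P)² + (1·δV/V)² + (-1·δT/T)²
  P term: (1×0.0685)² = 0.00469
  V term: (1×0.0705)² = 0.00497
  T term: (-1×0.0113)² = 0.000128
Total = 0.00979. Share from P = 0.00469/0.00979 = 0.479.

47.9%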